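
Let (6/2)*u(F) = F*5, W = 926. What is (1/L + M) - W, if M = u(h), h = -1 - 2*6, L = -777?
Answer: -245446/259 ≈ -947.67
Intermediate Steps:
h = -13 (h = -1 - 12 = -13)
u(F) = 5*F/3 (u(F) = (F*5)/3 = (5*F)/3 = 5*F/3)
M = -65/3 (M = (5/3)*(-13) = -65/3 ≈ -21.667)
(1/L + M) - W = (1/(-777) - 65/3) - 1*926 = (-1/777 - 65/3) - 926 = -5612/259 - 926 = -245446/259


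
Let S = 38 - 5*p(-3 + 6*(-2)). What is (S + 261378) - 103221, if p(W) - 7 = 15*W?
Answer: 159285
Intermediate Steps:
p(W) = 7 + 15*W
S = 1128 (S = 38 - 5*(7 + 15*(-3 + 6*(-2))) = 38 - 5*(7 + 15*(-3 - 12)) = 38 - 5*(7 + 15*(-15)) = 38 - 5*(7 - 225) = 38 - 5*(-218) = 38 + 1090 = 1128)
(S + 261378) - 103221 = (1128 + 261378) - 103221 = 262506 - 103221 = 159285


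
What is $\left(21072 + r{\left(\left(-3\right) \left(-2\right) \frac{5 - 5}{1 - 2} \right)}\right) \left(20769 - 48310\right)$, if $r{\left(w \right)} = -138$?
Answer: $-576543294$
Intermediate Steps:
$\left(21072 + r{\left(\left(-3\right) \left(-2\right) \frac{5 - 5}{1 - 2} \right)}\right) \left(20769 - 48310\right) = \left(21072 - 138\right) \left(20769 - 48310\right) = 20934 \left(-27541\right) = -576543294$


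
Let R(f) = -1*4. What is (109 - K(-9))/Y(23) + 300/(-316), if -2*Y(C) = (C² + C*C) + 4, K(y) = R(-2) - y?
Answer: -48041/41949 ≈ -1.1452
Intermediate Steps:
R(f) = -4
K(y) = -4 - y
Y(C) = -2 - C² (Y(C) = -((C² + C*C) + 4)/2 = -((C² + C²) + 4)/2 = -(2*C² + 4)/2 = -(4 + 2*C²)/2 = -2 - C²)
(109 - K(-9))/Y(23) + 300/(-316) = (109 - (-4 - 1*(-9)))/(-2 - 1*23²) + 300/(-316) = (109 - (-4 + 9))/(-2 - 1*529) + 300*(-1/316) = (109 - 1*5)/(-2 - 529) - 75/79 = (109 - 5)/(-531) - 75/79 = 104*(-1/531) - 75/79 = -104/531 - 75/79 = -48041/41949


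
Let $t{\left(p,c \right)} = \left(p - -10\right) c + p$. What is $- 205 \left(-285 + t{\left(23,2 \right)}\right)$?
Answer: $40180$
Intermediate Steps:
$t{\left(p,c \right)} = p + c \left(10 + p\right)$ ($t{\left(p,c \right)} = \left(p + 10\right) c + p = \left(10 + p\right) c + p = c \left(10 + p\right) + p = p + c \left(10 + p\right)$)
$- 205 \left(-285 + t{\left(23,2 \right)}\right) = - 205 \left(-285 + \left(23 + 10 \cdot 2 + 2 \cdot 23\right)\right) = - 205 \left(-285 + \left(23 + 20 + 46\right)\right) = - 205 \left(-285 + 89\right) = \left(-205\right) \left(-196\right) = 40180$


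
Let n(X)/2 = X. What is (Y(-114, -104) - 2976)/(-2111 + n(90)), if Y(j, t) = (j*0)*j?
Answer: 2976/1931 ≈ 1.5412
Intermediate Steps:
Y(j, t) = 0 (Y(j, t) = 0*j = 0)
n(X) = 2*X
(Y(-114, -104) - 2976)/(-2111 + n(90)) = (0 - 2976)/(-2111 + 2*90) = -2976/(-2111 + 180) = -2976/(-1931) = -2976*(-1/1931) = 2976/1931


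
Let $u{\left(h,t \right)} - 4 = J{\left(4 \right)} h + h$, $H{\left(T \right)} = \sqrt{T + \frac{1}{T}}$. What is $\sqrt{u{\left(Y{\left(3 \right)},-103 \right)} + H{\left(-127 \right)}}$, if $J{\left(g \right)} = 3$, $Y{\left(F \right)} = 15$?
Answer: $\frac{\sqrt{1032256 + 127 i \sqrt{2048510}}}{127} \approx 8.0307 + 0.70167 i$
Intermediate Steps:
$u{\left(h,t \right)} = 4 + 4 h$ ($u{\left(h,t \right)} = 4 + \left(3 h + h\right) = 4 + 4 h$)
$\sqrt{u{\left(Y{\left(3 \right)},-103 \right)} + H{\left(-127 \right)}} = \sqrt{\left(4 + 4 \cdot 15\right) + \sqrt{-127 + \frac{1}{-127}}} = \sqrt{\left(4 + 60\right) + \sqrt{-127 - \frac{1}{127}}} = \sqrt{64 + \sqrt{- \frac{16130}{127}}} = \sqrt{64 + \frac{i \sqrt{2048510}}{127}}$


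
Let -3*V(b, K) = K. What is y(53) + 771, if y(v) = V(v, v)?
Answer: 2260/3 ≈ 753.33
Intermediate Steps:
V(b, K) = -K/3
y(v) = -v/3
y(53) + 771 = -1/3*53 + 771 = -53/3 + 771 = 2260/3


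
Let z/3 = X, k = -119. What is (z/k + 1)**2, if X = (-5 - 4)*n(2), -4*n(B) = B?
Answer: 44521/56644 ≈ 0.78598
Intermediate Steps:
n(B) = -B/4
X = 9/2 (X = (-5 - 4)*(-1/4*2) = -9*(-1/2) = 9/2 ≈ 4.5000)
z = 27/2 (z = 3*(9/2) = 27/2 ≈ 13.500)
(z/k + 1)**2 = ((27/2)/(-119) + 1)**2 = ((27/2)*(-1/119) + 1)**2 = (-27/238 + 1)**2 = (211/238)**2 = 44521/56644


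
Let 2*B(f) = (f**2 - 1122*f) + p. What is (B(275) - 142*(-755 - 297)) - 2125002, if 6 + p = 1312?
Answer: -4182855/2 ≈ -2.0914e+6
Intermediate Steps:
p = 1306 (p = -6 + 1312 = 1306)
B(f) = 653 + f**2/2 - 561*f (B(f) = ((f**2 - 1122*f) + 1306)/2 = (1306 + f**2 - 1122*f)/2 = 653 + f**2/2 - 561*f)
(B(275) - 142*(-755 - 297)) - 2125002 = ((653 + (1/2)*275**2 - 561*275) - 142*(-755 - 297)) - 2125002 = ((653 + (1/2)*75625 - 154275) - 142*(-1052)) - 2125002 = ((653 + 75625/2 - 154275) + 149384) - 2125002 = (-231619/2 + 149384) - 2125002 = 67149/2 - 2125002 = -4182855/2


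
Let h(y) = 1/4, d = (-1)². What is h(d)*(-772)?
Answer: -193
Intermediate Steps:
d = 1
h(y) = ¼
h(d)*(-772) = (¼)*(-772) = -193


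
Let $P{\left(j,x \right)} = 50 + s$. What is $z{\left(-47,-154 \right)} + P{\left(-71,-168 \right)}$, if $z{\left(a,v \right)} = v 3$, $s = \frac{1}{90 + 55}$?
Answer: $- \frac{59739}{145} \approx -411.99$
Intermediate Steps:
$s = \frac{1}{145} \approx 0.0068966$
$z{\left(a,v \right)} = 3 v$
$P{\left(j,x \right)} = \frac{7251}{145}$ ($P{\left(j,x \right)} = 50 + \frac{1}{145} = \frac{7251}{145}$)
$z{\left(-47,-154 \right)} + P{\left(-71,-168 \right)} = 3 \left(-154\right) + \frac{7251}{145} = -462 + \frac{7251}{145} = - \frac{59739}{145}$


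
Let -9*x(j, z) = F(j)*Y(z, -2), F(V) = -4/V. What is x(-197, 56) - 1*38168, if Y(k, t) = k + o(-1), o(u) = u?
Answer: -67672084/1773 ≈ -38168.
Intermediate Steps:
Y(k, t) = -1 + k (Y(k, t) = k - 1 = -1 + k)
x(j, z) = 4*(-1 + z)/(9*j) (x(j, z) = -(-4/j)*(-1 + z)/9 = -(-4)*(-1 + z)/(9*j) = 4*(-1 + z)/(9*j))
x(-197, 56) - 1*38168 = (4/9)*(-1 + 56)/(-197) - 1*38168 = (4/9)*(-1/197)*55 - 38168 = -220/1773 - 38168 = -67672084/1773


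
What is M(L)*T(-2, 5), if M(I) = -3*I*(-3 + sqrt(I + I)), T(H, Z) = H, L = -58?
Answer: 1044 - 696*I*sqrt(29) ≈ 1044.0 - 3748.1*I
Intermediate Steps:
M(I) = -3*I*(-3 + sqrt(2)*sqrt(I)) (M(I) = -3*I*(-3 + sqrt(2*I)) = -3*I*(-3 + sqrt(2)*sqrt(I)))
M(L)*T(-2, 5) = (9*(-58) - 3*sqrt(2)*(-58)**(3/2))*(-2) = (-522 - 3*sqrt(2)*(-58*I*sqrt(58)))*(-2) = (-522 + 348*I*sqrt(29))*(-2) = 1044 - 696*I*sqrt(29)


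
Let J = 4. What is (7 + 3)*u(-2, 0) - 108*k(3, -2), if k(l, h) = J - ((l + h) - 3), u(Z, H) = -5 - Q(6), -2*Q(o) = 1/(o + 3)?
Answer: -6277/9 ≈ -697.44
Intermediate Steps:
Q(o) = -1/(2*(3 + o)) (Q(o) = -1/(2*(o + 3)) = -1/(2*(3 + o)))
u(Z, H) = -89/18 (u(Z, H) = -5 - (-1)/(6 + 2*6) = -5 - (-1)/(6 + 12) = -5 - (-1)/18 = -5 - 1*(-1/18) = -5 + 1/18 = -89/18)
k(l, h) = 7 - h - l (k(l, h) = 4 - ((l + h) - 3) = 4 - ((h + l) - 3) = 4 - (-3 + h + l) = 4 + (3 - h - l) = 7 - h - l)
(7 + 3)*u(-2, 0) - 108*k(3, -2) = (7 + 3)*(-89/18) - 108*(7 - 1*(-2) - 1*3) = 10*(-89/18) - 108*(7 + 2 - 3) = -445/9 - 108*6 = -445/9 - 648 = -6277/9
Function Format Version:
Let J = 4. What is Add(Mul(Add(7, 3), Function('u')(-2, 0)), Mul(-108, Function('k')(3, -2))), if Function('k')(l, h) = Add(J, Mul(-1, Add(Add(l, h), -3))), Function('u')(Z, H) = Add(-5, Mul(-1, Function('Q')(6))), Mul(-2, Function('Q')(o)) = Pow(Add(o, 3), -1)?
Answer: Rational(-6277, 9) ≈ -697.44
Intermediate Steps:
Function('Q')(o) = Mul(Rational(-1, 2), Pow(Add(3, o), -1)) (Function('Q')(o) = Mul(Rational(-1, 2), Pow(Add(o, 3), -1)) = Mul(Rational(-1, 2), Pow(Add(3, o), -1)))
Function('u')(Z, H) = Rational(-89, 18) (Function('u')(Z, H) = Add(-5, Mul(-1, Mul(-1, Pow(Add(6, Mul(2, 6)), -1)))) = Add(-5, Mul(-1, Mul(-1, Pow(Add(6, 12), -1)))) = Add(-5, Mul(-1, Mul(-1, Pow(18, -1)))) = Add(-5, Mul(-1, Mul(-1, Rational(1, 18)))) = Add(-5, Mul(-1, Rational(-1, 18))) = Add(-5, Rational(1, 18)) = Rational(-89, 18))
Function('k')(l, h) = Add(7, Mul(-1, h), Mul(-1, l)) (Function('k')(l, h) = Add(4, Mul(-1, Add(Add(l, h), -3))) = Add(4, Mul(-1, Add(Add(h, l), -3))) = Add(4, Mul(-1, Add(-3, h, l))) = Add(4, Add(3, Mul(-1, h), Mul(-1, l))) = Add(7, Mul(-1, h), Mul(-1, l)))
Add(Mul(Add(7, 3), Function('u')(-2, 0)), Mul(-108, Function('k')(3, -2))) = Add(Mul(Add(7, 3), Rational(-89, 18)), Mul(-108, Add(7, Mul(-1, -2), Mul(-1, 3)))) = Add(Mul(10, Rational(-89, 18)), Mul(-108, Add(7, 2, -3))) = Add(Rational(-445, 9), Mul(-108, 6)) = Add(Rational(-445, 9), -648) = Rational(-6277, 9)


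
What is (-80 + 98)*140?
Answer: 2520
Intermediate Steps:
(-80 + 98)*140 = 18*140 = 2520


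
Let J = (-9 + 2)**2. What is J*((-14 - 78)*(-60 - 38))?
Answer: 441784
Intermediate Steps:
J = 49 (J = (-7)**2 = 49)
J*((-14 - 78)*(-60 - 38)) = 49*((-14 - 78)*(-60 - 38)) = 49*(-92*(-98)) = 49*9016 = 441784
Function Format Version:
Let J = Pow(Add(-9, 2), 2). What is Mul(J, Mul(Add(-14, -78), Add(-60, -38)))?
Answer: 441784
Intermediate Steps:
J = 49 (J = Pow(-7, 2) = 49)
Mul(J, Mul(Add(-14, -78), Add(-60, -38))) = Mul(49, Mul(Add(-14, -78), Add(-60, -38))) = Mul(49, Mul(-92, -98)) = Mul(49, 9016) = 441784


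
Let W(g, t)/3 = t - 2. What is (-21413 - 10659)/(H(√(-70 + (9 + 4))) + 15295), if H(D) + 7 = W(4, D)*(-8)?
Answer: -284639/136126 - 4009*I*√57/1225134 ≈ -2.091 - 0.024705*I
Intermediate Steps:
W(g, t) = -6 + 3*t (W(g, t) = 3*(t - 2) = 3*(-2 + t) = -6 + 3*t)
H(D) = 41 - 24*D (H(D) = -7 + (-6 + 3*D)*(-8) = -7 + (48 - 24*D) = 41 - 24*D)
(-21413 - 10659)/(H(√(-70 + (9 + 4))) + 15295) = (-21413 - 10659)/((41 - 24*√(-70 + (9 + 4))) + 15295) = -32072/((41 - 24*√(-70 + 13)) + 15295) = -32072/((41 - 24*I*√57) + 15295) = -32072/(15336 - 24*I*√57)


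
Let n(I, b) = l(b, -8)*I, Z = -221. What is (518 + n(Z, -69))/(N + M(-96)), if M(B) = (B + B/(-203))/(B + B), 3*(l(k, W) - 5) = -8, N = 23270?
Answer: 1421/14171733 ≈ 0.00010027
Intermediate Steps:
l(k, W) = 7/3 (l(k, W) = 5 + (1/3)*(-8) = 5 - 8/3 = 7/3)
M(B) = 101/203 (M(B) = (B + B*(-1/203))/((2*B)) = (B - B/203)*(1/(2*B)) = (202*B/203)*(1/(2*B)) = 101/203)
n(I, b) = 7*I/3
(518 + n(Z, -69))/(N + M(-96)) = (518 + (7/3)*(-221))/(23270 + 101/203) = (518 - 1547/3)/(4723911/203) = (7/3)*(203/4723911) = 1421/14171733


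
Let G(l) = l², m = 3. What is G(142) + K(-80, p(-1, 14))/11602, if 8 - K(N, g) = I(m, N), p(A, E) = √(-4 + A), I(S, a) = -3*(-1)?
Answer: 233942733/11602 ≈ 20164.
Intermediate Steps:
I(S, a) = 3
K(N, g) = 5 (K(N, g) = 8 - 1*3 = 8 - 3 = 5)
G(142) + K(-80, p(-1, 14))/11602 = 142² + 5/11602 = 20164 + 5*(1/11602) = 20164 + 5/11602 = 233942733/11602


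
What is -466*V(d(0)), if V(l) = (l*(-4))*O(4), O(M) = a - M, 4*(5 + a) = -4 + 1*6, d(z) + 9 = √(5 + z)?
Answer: 142596 - 15844*√5 ≈ 1.0717e+5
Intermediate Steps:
d(z) = -9 + √(5 + z)
a = -9/2 (a = -5 + (-4 + 1*6)/4 = -5 + (-4 + 6)/4 = -5 + (¼)*2 = -5 + ½ = -9/2 ≈ -4.5000)
O(M) = -9/2 - M
V(l) = 34*l (V(l) = (l*(-4))*(-9/2 - 1*4) = (-4*l)*(-9/2 - 4) = -4*l*(-17/2) = 34*l)
-466*V(d(0)) = -15844*(-9 + √(5 + 0)) = -15844*(-9 + √5) = -466*(-306 + 34*√5) = 142596 - 15844*√5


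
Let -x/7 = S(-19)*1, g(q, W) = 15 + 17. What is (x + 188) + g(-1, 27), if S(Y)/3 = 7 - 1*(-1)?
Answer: 52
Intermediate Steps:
g(q, W) = 32
S(Y) = 24 (S(Y) = 3*(7 - 1*(-1)) = 3*(7 + 1) = 3*8 = 24)
x = -168 ≈ -168.00
(x + 188) + g(-1, 27) = (-168 + 188) + 32 = 20 + 32 = 52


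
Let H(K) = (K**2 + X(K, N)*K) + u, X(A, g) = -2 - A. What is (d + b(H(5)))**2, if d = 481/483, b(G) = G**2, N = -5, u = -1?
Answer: 3472037776/233289 ≈ 14883.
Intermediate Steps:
H(K) = -1 + K**2 + K*(-2 - K) (H(K) = (K**2 + (-2 - K)*K) - 1 = (K**2 + K*(-2 - K)) - 1 = -1 + K**2 + K*(-2 - K))
d = 481/483 (d = 481*(1/483) = 481/483 ≈ 0.99586)
(d + b(H(5)))**2 = (481/483 + (-1 - 2*5)**2)**2 = (481/483 + (-1 - 10)**2)**2 = (481/483 + (-11)**2)**2 = (481/483 + 121)**2 = (58924/483)**2 = 3472037776/233289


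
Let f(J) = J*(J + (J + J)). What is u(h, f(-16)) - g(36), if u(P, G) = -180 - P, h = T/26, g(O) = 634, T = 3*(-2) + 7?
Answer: -21165/26 ≈ -814.04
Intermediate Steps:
T = 1 (T = -6 + 7 = 1)
f(J) = 3*J**2 (f(J) = J*(J + 2*J) = J*(3*J) = 3*J**2)
h = 1/26 ≈ 0.038462
u(h, f(-16)) - g(36) = (-180 - 1*1/26) - 1*634 = (-180 - 1/26) - 634 = -4681/26 - 634 = -21165/26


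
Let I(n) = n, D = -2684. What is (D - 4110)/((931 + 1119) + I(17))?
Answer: -6794/2067 ≈ -3.2869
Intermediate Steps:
(D - 4110)/((931 + 1119) + I(17)) = (-2684 - 4110)/((931 + 1119) + 17) = -6794/(2050 + 17) = -6794/2067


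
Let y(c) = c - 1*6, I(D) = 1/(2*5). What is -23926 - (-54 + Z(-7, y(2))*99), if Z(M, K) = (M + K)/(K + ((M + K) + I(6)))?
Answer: -3567818/149 ≈ -23945.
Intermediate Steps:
I(D) = ⅒ (I(D) = 1/10 = ⅒)
y(c) = -6 + c (y(c) = c - 6 = -6 + c)
Z(M, K) = (K + M)/(⅒ + M + 2*K) (Z(M, K) = (M + K)/(K + ((M + K) + ⅒)) = (K + M)/(K + ((K + M) + ⅒)) = (K + M)/(K + (⅒ + K + M)) = (K + M)/(⅒ + M + 2*K))
-23926 - (-54 + Z(-7, y(2))*99) = -23926 - (-54 + (10*((-6 + 2) - 7)/(1 + 10*(-7) + 20*(-6 + 2)))*99) = -23926 - (-54 + (10*(-4 - 7)/(1 - 70 + 20*(-4)))*99) = -23926 - (-54 + (10*(-11)/(1 - 70 - 80))*99) = -23926 - (-54 + (10*(-11)/(-149))*99) = -23926 - (-54 + (10*(-1/149)*(-11))*99) = -23926 - (-54 + (110/149)*99) = -23926 - (-54 + 10890/149) = -23926 - 1*2844/149 = -23926 - 2844/149 = -3567818/149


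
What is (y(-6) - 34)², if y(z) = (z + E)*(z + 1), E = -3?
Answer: 121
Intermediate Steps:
y(z) = (1 + z)*(-3 + z) (y(z) = (z - 3)*(z + 1) = (-3 + z)*(1 + z) = (1 + z)*(-3 + z))
(y(-6) - 34)² = ((-3 + (-6)² - 2*(-6)) - 34)² = ((-3 + 36 + 12) - 34)² = (45 - 34)² = 11² = 121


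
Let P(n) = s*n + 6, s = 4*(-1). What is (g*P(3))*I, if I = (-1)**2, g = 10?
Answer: -60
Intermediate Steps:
s = -4
P(n) = 6 - 4*n (P(n) = -4*n + 6 = 6 - 4*n)
I = 1
(g*P(3))*I = (10*(6 - 4*3))*1 = (10*(6 - 12))*1 = (10*(-6))*1 = -60*1 = -60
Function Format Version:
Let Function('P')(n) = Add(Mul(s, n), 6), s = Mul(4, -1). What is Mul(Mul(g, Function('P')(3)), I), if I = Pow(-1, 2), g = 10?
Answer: -60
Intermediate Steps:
s = -4
Function('P')(n) = Add(6, Mul(-4, n)) (Function('P')(n) = Add(Mul(-4, n), 6) = Add(6, Mul(-4, n)))
I = 1
Mul(Mul(g, Function('P')(3)), I) = Mul(Mul(10, Add(6, Mul(-4, 3))), 1) = Mul(Mul(10, Add(6, -12)), 1) = Mul(Mul(10, -6), 1) = Mul(-60, 1) = -60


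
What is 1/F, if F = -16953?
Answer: -1/16953 ≈ -5.8987e-5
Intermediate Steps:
1/F = 1/(-16953) = -1/16953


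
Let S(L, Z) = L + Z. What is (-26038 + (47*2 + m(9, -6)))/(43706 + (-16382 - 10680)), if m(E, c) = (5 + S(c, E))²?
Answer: -6470/4161 ≈ -1.5549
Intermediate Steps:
m(E, c) = (5 + E + c)² (m(E, c) = (5 + (c + E))² = (5 + (E + c))² = (5 + E + c)²)
(-26038 + (47*2 + m(9, -6)))/(43706 + (-16382 - 10680)) = (-26038 + (47*2 + (5 + 9 - 6)²))/(43706 + (-16382 - 10680)) = (-26038 + (94 + 8²))/(43706 - 27062) = (-26038 + (94 + 64))/16644 = (-26038 + 158)*(1/16644) = -25880*1/16644 = -6470/4161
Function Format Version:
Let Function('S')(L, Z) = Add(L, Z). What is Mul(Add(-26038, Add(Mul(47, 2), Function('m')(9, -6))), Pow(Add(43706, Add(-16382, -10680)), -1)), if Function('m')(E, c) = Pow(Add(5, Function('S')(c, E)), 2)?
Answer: Rational(-6470, 4161) ≈ -1.5549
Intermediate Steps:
Function('m')(E, c) = Pow(Add(5, E, c), 2) (Function('m')(E, c) = Pow(Add(5, Add(c, E)), 2) = Pow(Add(5, Add(E, c)), 2) = Pow(Add(5, E, c), 2))
Mul(Add(-26038, Add(Mul(47, 2), Function('m')(9, -6))), Pow(Add(43706, Add(-16382, -10680)), -1)) = Mul(Add(-26038, Add(Mul(47, 2), Pow(Add(5, 9, -6), 2))), Pow(Add(43706, Add(-16382, -10680)), -1)) = Mul(Add(-26038, Add(94, Pow(8, 2))), Pow(Add(43706, -27062), -1)) = Mul(Add(-26038, Add(94, 64)), Pow(16644, -1)) = Mul(Add(-26038, 158), Rational(1, 16644)) = Mul(-25880, Rational(1, 16644)) = Rational(-6470, 4161)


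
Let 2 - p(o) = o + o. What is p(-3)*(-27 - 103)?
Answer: -1040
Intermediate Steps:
p(o) = 2 - 2*o (p(o) = 2 - (o + o) = 2 - 2*o)
p(-3)*(-27 - 103) = (2 - 2*(-3))*(-27 - 103) = (2 + 6)*(-130) = 8*(-130) = -1040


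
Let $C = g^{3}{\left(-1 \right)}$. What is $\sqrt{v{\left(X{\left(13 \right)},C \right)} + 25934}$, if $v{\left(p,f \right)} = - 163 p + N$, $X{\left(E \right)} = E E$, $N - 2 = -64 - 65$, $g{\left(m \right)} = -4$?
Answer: $2 i \sqrt{435} \approx 41.713 i$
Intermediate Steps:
$N = -127$ ($N = 2 - 129 = -127$)
$C = -64$ ($C = \left(-4\right)^{3} = -64$)
$X{\left(E \right)} = E^{2}$
$v{\left(p,f \right)} = -127 - 163 p$ ($v{\left(p,f \right)} = - 163 p - 127 = -127 - 163 p$)
$\sqrt{v{\left(X{\left(13 \right)},C \right)} + 25934} = \sqrt{\left(-127 - 163 \cdot 13^{2}\right) + 25934} = \sqrt{\left(-127 - 27547\right) + 25934} = \sqrt{-27674 + 25934} = \sqrt{-1740} = 2 i \sqrt{435}$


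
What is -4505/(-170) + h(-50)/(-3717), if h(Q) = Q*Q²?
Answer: 447001/7434 ≈ 60.129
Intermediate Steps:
h(Q) = Q³
-4505/(-170) + h(-50)/(-3717) = -4505/(-170) + (-50)³/(-3717) = -4505*(-1/170) - 125000*(-1/3717) = 53/2 + 125000/3717 = 447001/7434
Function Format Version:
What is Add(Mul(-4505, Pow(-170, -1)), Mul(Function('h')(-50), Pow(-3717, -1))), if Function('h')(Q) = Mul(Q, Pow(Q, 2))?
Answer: Rational(447001, 7434) ≈ 60.129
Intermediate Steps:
Function('h')(Q) = Pow(Q, 3)
Add(Mul(-4505, Pow(-170, -1)), Mul(Function('h')(-50), Pow(-3717, -1))) = Add(Mul(-4505, Pow(-170, -1)), Mul(Pow(-50, 3), Pow(-3717, -1))) = Add(Mul(-4505, Rational(-1, 170)), Mul(-125000, Rational(-1, 3717))) = Add(Rational(53, 2), Rational(125000, 3717)) = Rational(447001, 7434)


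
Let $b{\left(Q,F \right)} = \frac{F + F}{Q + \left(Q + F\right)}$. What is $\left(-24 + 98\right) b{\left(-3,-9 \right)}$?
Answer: $\frac{444}{5} \approx 88.8$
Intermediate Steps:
$b{\left(Q,F \right)} = \frac{2 F}{F + 2 Q}$ ($b{\left(Q,F \right)} = \frac{2 F}{Q + \left(F + Q\right)} = \frac{2 F}{F + 2 Q}$)
$\left(-24 + 98\right) b{\left(-3,-9 \right)} = \left(-24 + 98\right) 2 \left(-9\right) \frac{1}{-9 + 2 \left(-3\right)} = 74 \cdot 2 \left(-9\right) \frac{1}{-9 - 6} = 74 \cdot 2 \left(-9\right) \frac{1}{-15} = 74 \cdot 2 \left(-9\right) \left(- \frac{1}{15}\right) = 74 \cdot \frac{6}{5} = \frac{444}{5}$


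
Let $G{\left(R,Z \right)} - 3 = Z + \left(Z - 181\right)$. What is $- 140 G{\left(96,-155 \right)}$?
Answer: $68320$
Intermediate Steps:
$G{\left(R,Z \right)} = -178 + 2 Z$ ($G{\left(R,Z \right)} = 3 + \left(Z + \left(Z - 181\right)\right) = 3 + \left(Z + \left(-181 + Z\right)\right) = 3 + \left(-181 + 2 Z\right) = -178 + 2 Z$)
$- 140 G{\left(96,-155 \right)} = - 140 \left(-178 + 2 \left(-155\right)\right) = - 140 \left(-178 - 310\right) = \left(-140\right) \left(-488\right) = 68320$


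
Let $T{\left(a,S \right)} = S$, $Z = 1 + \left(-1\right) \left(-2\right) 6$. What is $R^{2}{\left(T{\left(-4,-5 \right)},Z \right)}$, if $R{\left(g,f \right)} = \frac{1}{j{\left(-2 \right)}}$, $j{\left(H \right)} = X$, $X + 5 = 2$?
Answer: $\frac{1}{9} \approx 0.11111$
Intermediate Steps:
$X = -3$ ($X = -5 + 2 = -3$)
$j{\left(H \right)} = -3$
$Z = 13$ ($Z = 1 + 2 \cdot 6 = 1 + 12 = 13$)
$R{\left(g,f \right)} = - \frac{1}{3}$ ($R{\left(g,f \right)} = \frac{1}{-3} = - \frac{1}{3}$)
$R^{2}{\left(T{\left(-4,-5 \right)},Z \right)} = \left(- \frac{1}{3}\right)^{2} = \frac{1}{9}$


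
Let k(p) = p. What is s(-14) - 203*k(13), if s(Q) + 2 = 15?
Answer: -2626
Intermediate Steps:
s(Q) = 13 (s(Q) = -2 + 15 = 13)
s(-14) - 203*k(13) = 13 - 203*13 = 13 - 2639 = -2626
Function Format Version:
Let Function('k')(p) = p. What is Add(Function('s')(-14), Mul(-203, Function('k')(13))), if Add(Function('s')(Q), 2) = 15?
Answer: -2626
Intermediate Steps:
Function('s')(Q) = 13 (Function('s')(Q) = Add(-2, 15) = 13)
Add(Function('s')(-14), Mul(-203, Function('k')(13))) = Add(13, Mul(-203, 13)) = Add(13, -2639) = -2626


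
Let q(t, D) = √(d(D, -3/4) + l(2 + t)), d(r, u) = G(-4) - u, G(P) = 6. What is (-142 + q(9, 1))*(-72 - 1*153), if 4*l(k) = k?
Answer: 31950 - 225*√38/2 ≈ 31257.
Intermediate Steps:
l(k) = k/4
d(r, u) = 6 - u
q(t, D) = √(29/4 + t/4) (q(t, D) = √((6 - (-3)/4) + (2 + t)/4) = √((6 - (-3)/4) + (½ + t/4)) = √((6 - 1*(-¾)) + (½ + t/4)) = √((6 + ¾) + (½ + t/4)) = √(27/4 + (½ + t/4)) = √(29/4 + t/4))
(-142 + q(9, 1))*(-72 - 1*153) = (-142 + √(29 + 9)/2)*(-72 - 1*153) = (-142 + √38/2)*(-72 - 153) = (-142 + √38/2)*(-225) = 31950 - 225*√38/2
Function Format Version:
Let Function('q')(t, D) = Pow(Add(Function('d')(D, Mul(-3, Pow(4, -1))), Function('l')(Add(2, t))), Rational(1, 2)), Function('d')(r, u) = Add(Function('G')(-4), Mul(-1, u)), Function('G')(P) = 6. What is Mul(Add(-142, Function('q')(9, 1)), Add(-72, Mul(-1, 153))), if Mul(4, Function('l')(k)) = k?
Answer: Add(31950, Mul(Rational(-225, 2), Pow(38, Rational(1, 2)))) ≈ 31257.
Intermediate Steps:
Function('l')(k) = Mul(Rational(1, 4), k)
Function('d')(r, u) = Add(6, Mul(-1, u))
Function('q')(t, D) = Pow(Add(Rational(29, 4), Mul(Rational(1, 4), t)), Rational(1, 2)) (Function('q')(t, D) = Pow(Add(Add(6, Mul(-1, Mul(-3, Pow(4, -1)))), Mul(Rational(1, 4), Add(2, t))), Rational(1, 2)) = Pow(Add(Add(6, Mul(-1, Mul(-3, Rational(1, 4)))), Add(Rational(1, 2), Mul(Rational(1, 4), t))), Rational(1, 2)) = Pow(Add(Add(6, Mul(-1, Rational(-3, 4))), Add(Rational(1, 2), Mul(Rational(1, 4), t))), Rational(1, 2)) = Pow(Add(Add(6, Rational(3, 4)), Add(Rational(1, 2), Mul(Rational(1, 4), t))), Rational(1, 2)) = Pow(Add(Rational(27, 4), Add(Rational(1, 2), Mul(Rational(1, 4), t))), Rational(1, 2)) = Pow(Add(Rational(29, 4), Mul(Rational(1, 4), t)), Rational(1, 2)))
Mul(Add(-142, Function('q')(9, 1)), Add(-72, Mul(-1, 153))) = Mul(Add(-142, Mul(Rational(1, 2), Pow(Add(29, 9), Rational(1, 2)))), Add(-72, Mul(-1, 153))) = Mul(Add(-142, Mul(Rational(1, 2), Pow(38, Rational(1, 2)))), Add(-72, -153)) = Mul(Add(-142, Mul(Rational(1, 2), Pow(38, Rational(1, 2)))), -225) = Add(31950, Mul(Rational(-225, 2), Pow(38, Rational(1, 2))))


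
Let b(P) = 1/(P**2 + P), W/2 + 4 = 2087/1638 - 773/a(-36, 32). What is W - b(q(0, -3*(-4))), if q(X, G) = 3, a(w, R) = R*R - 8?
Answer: -1467989/208026 ≈ -7.0568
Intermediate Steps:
a(w, R) = -8 + R**2 (a(w, R) = R**2 - 8 = -8 + R**2)
W = -2901307/416052 (W = -8 + 2*(2087/1638 - 773/(-8 + 32**2)) = -8 + 2*(2087*(1/1638) - 773/(-8 + 1024)) = -8 + 2*(2087/1638 - 773/1016) = -8 + 2*(427109/832104) = -8 + 427109/416052 = -2901307/416052 ≈ -6.9734)
b(P) = 1/(P + P**2)
W - b(q(0, -3*(-4))) = -2901307/416052 - 1/(3*(1 + 3)) = -2901307/416052 - 1/(3*4) = -2901307/416052 - 1*1/12 = -2901307/416052 - 1/12 = -1467989/208026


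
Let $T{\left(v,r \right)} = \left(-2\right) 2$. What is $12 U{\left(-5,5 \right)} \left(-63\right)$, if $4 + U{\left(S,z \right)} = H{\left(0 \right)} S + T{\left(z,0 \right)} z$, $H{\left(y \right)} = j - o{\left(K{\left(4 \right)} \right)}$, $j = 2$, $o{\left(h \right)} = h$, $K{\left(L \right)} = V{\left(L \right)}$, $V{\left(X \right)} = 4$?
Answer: $10584$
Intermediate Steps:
$K{\left(L \right)} = 4$
$H{\left(y \right)} = -2$ ($H{\left(y \right)} = 2 - 4 = -2$)
$T{\left(v,r \right)} = -4$
$U{\left(S,z \right)} = -4 - 4 z - 2 S$ ($U{\left(S,z \right)} = -4 - \left(2 S + 4 z\right) = -4 - 4 z - 2 S$)
$12 U{\left(-5,5 \right)} \left(-63\right) = 12 \left(-4 - 20 - -10\right) \left(-63\right) = 12 \left(-4 - 20 + 10\right) \left(-63\right) = 12 \left(-14\right) \left(-63\right) = \left(-168\right) \left(-63\right) = 10584$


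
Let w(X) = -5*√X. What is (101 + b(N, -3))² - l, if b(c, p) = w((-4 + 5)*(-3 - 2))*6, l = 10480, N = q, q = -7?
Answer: -4779 - 6060*I*√5 ≈ -4779.0 - 13551.0*I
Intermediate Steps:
N = -7
b(c, p) = -30*I*√5 (b(c, p) = -5*√(-4 + 5)*√(-3 - 2)*6 = -5*I*√5*6 = -30*I*√5)
(101 + b(N, -3))² - l = (101 - 30*I*√5)² - 1*10480 = (101 - 30*I*√5)² - 10480 = -10480 + (101 - 30*I*√5)²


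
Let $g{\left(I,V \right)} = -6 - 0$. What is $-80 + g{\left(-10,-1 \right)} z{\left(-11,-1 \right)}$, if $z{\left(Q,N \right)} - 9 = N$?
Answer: $-128$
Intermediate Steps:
$g{\left(I,V \right)} = -6$ ($g{\left(I,V \right)} = -6 + 0 = -6$)
$z{\left(Q,N \right)} = 9 + N$
$-80 + g{\left(-10,-1 \right)} z{\left(-11,-1 \right)} = -80 - 6 \left(9 - 1\right) = -80 - 48 = -128$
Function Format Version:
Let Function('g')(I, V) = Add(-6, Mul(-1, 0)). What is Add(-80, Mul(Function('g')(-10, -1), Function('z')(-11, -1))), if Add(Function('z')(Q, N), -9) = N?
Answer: -128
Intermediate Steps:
Function('g')(I, V) = -6 (Function('g')(I, V) = Add(-6, 0) = -6)
Function('z')(Q, N) = Add(9, N)
Add(-80, Mul(Function('g')(-10, -1), Function('z')(-11, -1))) = Add(-80, Mul(-6, Add(9, -1))) = Add(-80, Mul(-6, 8)) = Add(-80, -48) = -128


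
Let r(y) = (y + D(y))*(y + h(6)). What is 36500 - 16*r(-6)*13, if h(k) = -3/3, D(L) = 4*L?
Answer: -7180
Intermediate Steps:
h(k) = -1 (h(k) = -3*⅓ = -1)
r(y) = 5*y*(-1 + y) (r(y) = (y + 4*y)*(y - 1) = (5*y)*(-1 + y) = 5*y*(-1 + y))
36500 - 16*r(-6)*13 = 36500 - 16*(5*(-6)*(-1 - 6))*13 = 36500 - 16*(5*(-6)*(-7))*13 = 36500 - 16*210*13 = 36500 - 3360*13 = 36500 - 1*43680 = 36500 - 43680 = -7180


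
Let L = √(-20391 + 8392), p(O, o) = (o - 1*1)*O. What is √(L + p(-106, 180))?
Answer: √(-18974 + 13*I*√71) ≈ 0.3976 + 137.75*I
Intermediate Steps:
p(O, o) = O*(-1 + o) (p(O, o) = (o - 1)*O = (-1 + o)*O = O*(-1 + o))
L = 13*I*√71 (L = √(-11999) = 13*I*√71 ≈ 109.54*I)
√(L + p(-106, 180)) = √(13*I*√71 - 106*(-1 + 180)) = √(13*I*√71 - 106*179) = √(13*I*√71 - 18974) = √(-18974 + 13*I*√71)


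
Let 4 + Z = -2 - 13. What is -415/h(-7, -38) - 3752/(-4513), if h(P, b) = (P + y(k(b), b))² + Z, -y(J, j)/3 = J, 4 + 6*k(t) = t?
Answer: -1208791/798801 ≈ -1.5133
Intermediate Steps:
k(t) = -⅔ + t/6
y(J, j) = -3*J
Z = -19 (Z = -4 + (-2 - 13) = -4 - 15 = -19)
h(P, b) = -19 + (2 + P - b/2)² (h(P, b) = (P - 3*(-⅔ + b/6))² - 19 = (P + (2 - b/2))² - 19 = (2 + P - b/2)² - 19 = -19 + (2 + P - b/2)²)
-415/h(-7, -38) - 3752/(-4513) = -415/(-19 + (4 - 1*(-38) + 2*(-7))²/4) - 3752/(-4513) = -415/(-19 + (4 + 38 - 14)²/4) - 3752*(-1/4513) = -415/(-19 + (¼)*28²) + 3752/4513 = -415/(-19 + (¼)*784) + 3752/4513 = -415/(-19 + 196) + 3752/4513 = -415/177 + 3752/4513 = -1208791/798801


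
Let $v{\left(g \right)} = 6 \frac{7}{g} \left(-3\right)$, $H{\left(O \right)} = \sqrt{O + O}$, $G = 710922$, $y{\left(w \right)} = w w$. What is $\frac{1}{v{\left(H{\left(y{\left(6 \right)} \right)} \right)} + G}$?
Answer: $\frac{473948}{336940059909} + \frac{7 \sqrt{2}}{336940059909} \approx 1.4067 \cdot 10^{-6}$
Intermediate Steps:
$y{\left(w \right)} = w^{2}$
$H{\left(O \right)} = \sqrt{2} \sqrt{O}$ ($H{\left(O \right)} = \sqrt{2 O} = \sqrt{2} \sqrt{O}$)
$v{\left(g \right)} = - \frac{126}{g}$ ($v{\left(g \right)} = \frac{42}{g} \left(-3\right) = - \frac{126}{g}$)
$\frac{1}{v{\left(H{\left(y{\left(6 \right)} \right)} \right)} + G} = \frac{1}{- \frac{126}{\sqrt{2} \sqrt{6^{2}}} + 710922} = \frac{1}{- \frac{126}{\sqrt{2} \sqrt{36}} + 710922} = \frac{1}{- \frac{126}{\sqrt{2} \cdot 6} + 710922} = \frac{1}{- \frac{126}{6 \sqrt{2}} + 710922} = \frac{1}{- 126 \frac{\sqrt{2}}{12} + 710922} = \frac{1}{- \frac{21 \sqrt{2}}{2} + 710922} = \frac{1}{710922 - \frac{21 \sqrt{2}}{2}}$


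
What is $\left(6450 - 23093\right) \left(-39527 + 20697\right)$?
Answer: $313387690$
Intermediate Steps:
$\left(6450 - 23093\right) \left(-39527 + 20697\right) = \left(-16643\right) \left(-18830\right) = 313387690$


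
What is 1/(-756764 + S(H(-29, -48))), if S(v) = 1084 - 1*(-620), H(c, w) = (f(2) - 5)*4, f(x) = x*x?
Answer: -1/755060 ≈ -1.3244e-6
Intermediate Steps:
f(x) = x**2
H(c, w) = -4 (H(c, w) = (2**2 - 5)*4 = (4 - 5)*4 = -1*4 = -4)
S(v) = 1704 (S(v) = 1084 + 620 = 1704)
1/(-756764 + S(H(-29, -48))) = 1/(-756764 + 1704) = 1/(-755060) = -1/755060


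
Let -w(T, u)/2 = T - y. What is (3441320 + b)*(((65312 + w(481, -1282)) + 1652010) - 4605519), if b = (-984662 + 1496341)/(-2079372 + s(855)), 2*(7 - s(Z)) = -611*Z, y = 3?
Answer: -5164879766141337318/519475 ≈ -9.9425e+12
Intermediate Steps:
s(Z) = 7 + 611*Z/2 (s(Z) = 7 - (-611)*Z/2 = 7 + 611*Z/2)
b = -146194/519475 (b = (-984662 + 1496341)/(-2079372 + (7 + (611/2)*855)) = 511679/(-2079372 + (7 + 522405/2)) = 511679/(-2079372 + 522419/2) = 511679/(-3636325/2) = 511679*(-2/3636325) = -146194/519475 ≈ -0.28143)
w(T, u) = 6 - 2*T (w(T, u) = -2*(T - 1*3) = -2*(T - 3) = -2*(-3 + T) = 6 - 2*T)
(3441320 + b)*(((65312 + w(481, -1282)) + 1652010) - 4605519) = (3441320 - 146194/519475)*(((65312 + (6 - 2*481)) + 1652010) - 4605519) = 1787679560806*(((65312 + (6 - 962)) + 1652010) - 4605519)/519475 = 1787679560806*(((65312 - 956) + 1652010) - 4605519)/519475 = 1787679560806*((64356 + 1652010) - 4605519)/519475 = 1787679560806*(1716366 - 4605519)/519475 = (1787679560806/519475)*(-2889153) = -5164879766141337318/519475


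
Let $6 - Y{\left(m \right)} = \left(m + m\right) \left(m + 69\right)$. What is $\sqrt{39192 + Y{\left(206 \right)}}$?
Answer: $i \sqrt{74102} \approx 272.22 i$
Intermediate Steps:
$Y{\left(m \right)} = 6 - 2 m \left(69 + m\right)$ ($Y{\left(m \right)} = 6 - \left(m + m\right) \left(m + 69\right) = 6 - 2 m \left(69 + m\right)$)
$\sqrt{39192 + Y{\left(206 \right)}} = \sqrt{39192 - \left(28422 + 84872\right)} = \sqrt{39192 - 113294} = \sqrt{-74102} = i \sqrt{74102}$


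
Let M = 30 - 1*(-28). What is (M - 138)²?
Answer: 6400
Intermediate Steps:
M = 58 (M = 30 + 28 = 58)
(M - 138)² = (58 - 138)² = (-80)² = 6400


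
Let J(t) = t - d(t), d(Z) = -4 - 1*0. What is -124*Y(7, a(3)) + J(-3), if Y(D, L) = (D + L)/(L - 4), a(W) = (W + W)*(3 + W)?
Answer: -1325/8 ≈ -165.63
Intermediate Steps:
a(W) = 2*W*(3 + W) (a(W) = (2*W)*(3 + W) = 2*W*(3 + W))
d(Z) = -4 (d(Z) = -4 + 0 = -4)
J(t) = 4 + t (J(t) = t - 1*(-4) = t + 4 = 4 + t)
Y(D, L) = (D + L)/(-4 + L)
-124*Y(7, a(3)) + J(-3) = -124*(7 + 2*3*(3 + 3))/(-4 + 2*3*(3 + 3)) + (4 - 3) = -124*(7 + 2*3*6)/(-4 + 2*3*6) + 1 = -124*(7 + 36)/(-4 + 36) + 1 = -124*43/32 + 1 = -1333/8 + 1 = -1325/8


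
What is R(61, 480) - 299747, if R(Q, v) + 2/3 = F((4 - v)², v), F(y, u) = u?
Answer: -897803/3 ≈ -2.9927e+5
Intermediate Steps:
R(Q, v) = -⅔ + v
R(61, 480) - 299747 = (-⅔ + 480) - 299747 = 1438/3 - 299747 = -897803/3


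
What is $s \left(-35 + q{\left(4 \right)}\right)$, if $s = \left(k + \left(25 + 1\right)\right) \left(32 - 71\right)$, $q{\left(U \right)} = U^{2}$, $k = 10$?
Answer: $26676$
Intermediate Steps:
$s = -1404$ ($s = \left(10 + \left(25 + 1\right)\right) \left(32 - 71\right) = \left(10 + 26\right) \left(-39\right) = 36 \left(-39\right) = -1404$)
$s \left(-35 + q{\left(4 \right)}\right) = - 1404 \left(-35 + 4^{2}\right) = - 1404 \left(-35 + 16\right) = \left(-1404\right) \left(-19\right) = 26676$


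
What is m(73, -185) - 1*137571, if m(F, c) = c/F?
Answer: -10042868/73 ≈ -1.3757e+5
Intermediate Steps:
m(73, -185) - 1*137571 = -185/73 - 1*137571 = -185*1/73 - 137571 = -185/73 - 137571 = -10042868/73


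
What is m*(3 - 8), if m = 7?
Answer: -35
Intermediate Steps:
m*(3 - 8) = 7*(3 - 8) = 7*(-5) = -35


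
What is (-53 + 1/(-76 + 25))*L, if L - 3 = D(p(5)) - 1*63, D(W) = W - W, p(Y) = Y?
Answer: 54080/17 ≈ 3181.2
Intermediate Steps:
D(W) = 0
L = -60 (L = 3 + (0 - 1*63) = 3 + (0 - 63) = 3 - 63 = -60)
(-53 + 1/(-76 + 25))*L = (-53 + 1/(-76 + 25))*(-60) = (-53 + 1/(-51))*(-60) = (-53 - 1/51)*(-60) = -2704/51*(-60) = 54080/17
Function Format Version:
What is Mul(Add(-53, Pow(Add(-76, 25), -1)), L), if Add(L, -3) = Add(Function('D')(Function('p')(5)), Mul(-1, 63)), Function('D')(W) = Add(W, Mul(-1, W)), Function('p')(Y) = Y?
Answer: Rational(54080, 17) ≈ 3181.2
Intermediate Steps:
Function('D')(W) = 0
L = -60 (L = Add(3, Add(0, Mul(-1, 63))) = Add(3, Add(0, -63)) = Add(3, -63) = -60)
Mul(Add(-53, Pow(Add(-76, 25), -1)), L) = Mul(Add(-53, Pow(Add(-76, 25), -1)), -60) = Mul(Add(-53, Pow(-51, -1)), -60) = Mul(Add(-53, Rational(-1, 51)), -60) = Mul(Rational(-2704, 51), -60) = Rational(54080, 17)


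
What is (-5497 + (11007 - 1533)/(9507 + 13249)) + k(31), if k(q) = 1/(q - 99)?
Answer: -2126370075/386852 ≈ -5496.6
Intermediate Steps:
k(q) = 1/(-99 + q)
(-5497 + (11007 - 1533)/(9507 + 13249)) + k(31) = (-5497 + (11007 - 1533)/(9507 + 13249)) + 1/(-99 + 31) = (-5497 + 9474/22756) + 1/(-68) = (-5497 + 9474*(1/22756)) - 1/68 = (-5497 + 4737/11378) - 1/68 = -62540129/11378 - 1/68 = -2126370075/386852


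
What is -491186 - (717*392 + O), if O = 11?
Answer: -772261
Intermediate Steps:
-491186 - (717*392 + O) = -491186 - (717*392 + 11) = -491186 - (281064 + 11) = -491186 - 1*281075 = -491186 - 281075 = -772261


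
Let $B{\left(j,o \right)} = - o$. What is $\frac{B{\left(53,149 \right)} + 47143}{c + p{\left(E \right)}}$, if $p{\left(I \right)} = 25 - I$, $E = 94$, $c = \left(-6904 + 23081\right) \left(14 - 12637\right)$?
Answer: $- \frac{23497}{102101170} \approx -0.00023013$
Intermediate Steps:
$c = -204202271$ ($c = 16177 \left(-12623\right) = -204202271$)
$\frac{B{\left(53,149 \right)} + 47143}{c + p{\left(E \right)}} = \frac{\left(-1\right) 149 + 47143}{-204202271 + \left(25 - 94\right)} = \frac{-149 + 47143}{-204202271 + \left(25 - 94\right)} = \frac{46994}{-204202271 - 69} = \frac{46994}{-204202340} = 46994 \left(- \frac{1}{204202340}\right) = - \frac{23497}{102101170}$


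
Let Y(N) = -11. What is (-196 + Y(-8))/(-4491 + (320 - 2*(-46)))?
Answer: 207/4079 ≈ 0.050748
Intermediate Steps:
(-196 + Y(-8))/(-4491 + (320 - 2*(-46))) = (-196 - 11)/(-4491 + (320 - 2*(-46))) = -207/(-4491 + (320 - 1*(-92))) = -207/(-4491 + (320 + 92)) = -207/(-4491 + 412) = -207/(-4079) = -207*(-1/4079) = 207/4079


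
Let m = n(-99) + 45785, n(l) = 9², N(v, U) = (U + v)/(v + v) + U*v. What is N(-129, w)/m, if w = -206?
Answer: 6856427/11833428 ≈ 0.57941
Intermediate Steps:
N(v, U) = U*v + (U + v)/(2*v) (N(v, U) = (U + v)/((2*v)) + U*v = (U + v)*(1/(2*v)) + U*v = (U + v)/(2*v) + U*v = U*v + (U + v)/(2*v))
n(l) = 81
m = 45866 (m = 81 + 45785 = 45866)
N(-129, w)/m = (½ - 206*(-129) + (½)*(-206)/(-129))/45866 = (½ + 26574 + (½)*(-206)*(-1/129))*(1/45866) = (½ + 26574 + 103/129)*(1/45866) = (6856427/258)*(1/45866) = 6856427/11833428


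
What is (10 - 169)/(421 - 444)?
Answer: 159/23 ≈ 6.9130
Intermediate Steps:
(10 - 169)/(421 - 444) = -159/(-23) = -159*(-1/23) = 159/23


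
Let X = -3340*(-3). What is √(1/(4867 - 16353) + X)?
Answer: √1321920512434/11486 ≈ 100.10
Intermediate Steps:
X = 10020
√(1/(4867 - 16353) + X) = √(1/(4867 - 16353) + 10020) = √(1/(-11486) + 10020) = √(-1/11486 + 10020) = √(115089719/11486) = √1321920512434/11486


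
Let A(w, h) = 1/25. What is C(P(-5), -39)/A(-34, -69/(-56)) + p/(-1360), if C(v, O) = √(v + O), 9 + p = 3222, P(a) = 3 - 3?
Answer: -189/80 + 25*I*√39 ≈ -2.3625 + 156.13*I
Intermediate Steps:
P(a) = 0
p = 3213 (p = -9 + 3222 = 3213)
A(w, h) = 1/25
C(v, O) = √(O + v)
C(P(-5), -39)/A(-34, -69/(-56)) + p/(-1360) = √(-39 + 0)/(1/25) + 3213/(-1360) = √(-39)*25 + 3213*(-1/1360) = (I*√39)*25 - 189/80 = 25*I*√39 - 189/80 = -189/80 + 25*I*√39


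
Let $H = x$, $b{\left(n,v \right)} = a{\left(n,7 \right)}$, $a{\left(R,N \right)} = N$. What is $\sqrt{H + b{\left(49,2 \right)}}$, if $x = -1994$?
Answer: $i \sqrt{1987} \approx 44.576 i$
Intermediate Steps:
$b{\left(n,v \right)} = 7$
$H = -1994$
$\sqrt{H + b{\left(49,2 \right)}} = \sqrt{-1994 + 7} = \sqrt{-1987} = i \sqrt{1987}$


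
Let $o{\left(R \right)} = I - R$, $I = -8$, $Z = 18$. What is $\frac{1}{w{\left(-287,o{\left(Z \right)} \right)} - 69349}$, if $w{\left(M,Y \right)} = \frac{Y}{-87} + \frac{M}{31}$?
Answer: $- \frac{2697}{187058416} \approx -1.4418 \cdot 10^{-5}$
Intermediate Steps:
$o{\left(R \right)} = -8 - R$
$w{\left(M,Y \right)} = - \frac{Y}{87} + \frac{M}{31}$ ($w{\left(M,Y \right)} = Y \left(- \frac{1}{87}\right) + M \frac{1}{31} = - \frac{Y}{87} + \frac{M}{31}$)
$\frac{1}{w{\left(-287,o{\left(Z \right)} \right)} - 69349} = \frac{1}{\left(- \frac{-8 - 18}{87} + \frac{1}{31} \left(-287\right)\right) - 69349} = \frac{1}{\left(- \frac{-8 - 18}{87} - \frac{287}{31}\right) - 69349} = \frac{1}{\left(\left(- \frac{1}{87}\right) \left(-26\right) - \frac{287}{31}\right) - 69349} = \frac{1}{\left(\frac{26}{87} - \frac{287}{31}\right) - 69349} = \frac{1}{- \frac{24163}{2697} - 69349} = \frac{1}{- \frac{187058416}{2697}} = - \frac{2697}{187058416}$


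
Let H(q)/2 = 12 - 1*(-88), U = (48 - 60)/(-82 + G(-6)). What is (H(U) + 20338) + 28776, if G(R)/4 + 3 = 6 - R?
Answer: 49314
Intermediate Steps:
G(R) = 12 - 4*R (G(R) = -12 + 4*(6 - R) = -12 + (24 - 4*R) = 12 - 4*R)
U = 6/23 (U = (48 - 60)/(-82 + (12 - 4*(-6))) = -12/(-82 + (12 + 24)) = -12/(-82 + 36) = -12/(-46) = -12*(-1/46) = 6/23 ≈ 0.26087)
H(q) = 200 (H(q) = 2*(12 - 1*(-88)) = 2*(12 + 88) = 2*100 = 200)
(H(U) + 20338) + 28776 = (200 + 20338) + 28776 = 20538 + 28776 = 49314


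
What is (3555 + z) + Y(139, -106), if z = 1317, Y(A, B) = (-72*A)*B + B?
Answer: 1065614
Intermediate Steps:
Y(A, B) = B - 72*A*B (Y(A, B) = -72*A*B + B = B - 72*A*B)
(3555 + z) + Y(139, -106) = (3555 + 1317) - 106*(1 - 72*139) = 4872 - 106*(1 - 10008) = 4872 - 106*(-10007) = 4872 + 1060742 = 1065614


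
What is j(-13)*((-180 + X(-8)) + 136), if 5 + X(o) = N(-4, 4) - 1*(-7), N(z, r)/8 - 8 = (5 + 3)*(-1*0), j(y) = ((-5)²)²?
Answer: 13750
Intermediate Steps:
j(y) = 625 (j(y) = 25² = 625)
N(z, r) = 64 (N(z, r) = 64 + 8*((5 + 3)*(-1*0)) = 64 + 8*(8*0) = 64 + 8*0 = 64 + 0 = 64)
X(o) = 66 (X(o) = -5 + (64 - 1*(-7)) = -5 + (64 + 7) = -5 + 71 = 66)
j(-13)*((-180 + X(-8)) + 136) = 625*((-180 + 66) + 136) = 625*(-114 + 136) = 625*22 = 13750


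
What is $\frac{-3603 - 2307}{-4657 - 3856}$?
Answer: $\frac{5910}{8513} \approx 0.69423$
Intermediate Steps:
$\frac{-3603 - 2307}{-4657 - 3856} = \frac{-3603 - 2307}{-8513} = \left(-3603 - 2307\right) \left(- \frac{1}{8513}\right) = \left(-5910\right) \left(- \frac{1}{8513}\right) = \frac{5910}{8513}$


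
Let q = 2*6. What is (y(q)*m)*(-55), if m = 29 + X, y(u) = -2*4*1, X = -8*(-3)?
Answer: 23320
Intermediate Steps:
q = 12
X = 24
y(u) = -8 (y(u) = -8*1 = -8)
m = 53 (m = 29 + 24 = 53)
(y(q)*m)*(-55) = -8*53*(-55) = -424*(-55) = 23320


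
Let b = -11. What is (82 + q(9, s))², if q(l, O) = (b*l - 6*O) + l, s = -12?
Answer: 4096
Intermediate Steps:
q(l, O) = -10*l - 6*O (q(l, O) = (-11*l - 6*O) + l = -10*l - 6*O)
(82 + q(9, s))² = (82 + (-10*9 - 6*(-12)))² = (82 + (-90 + 72))² = (82 - 18)² = 64² = 4096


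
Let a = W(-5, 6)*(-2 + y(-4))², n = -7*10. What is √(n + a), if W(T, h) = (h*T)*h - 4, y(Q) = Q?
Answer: I*√6694 ≈ 81.817*I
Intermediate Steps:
n = -70
W(T, h) = -4 + T*h² (W(T, h) = (T*h)*h - 4 = T*h² - 4 = -4 + T*h²)
a = -6624 (a = (-4 - 5*6²)*(-2 - 4)² = (-4 - 5*36)*(-6)² = (-4 - 180)*36 = -184*36 = -6624)
√(n + a) = √(-70 - 6624) = √(-6694) = I*√6694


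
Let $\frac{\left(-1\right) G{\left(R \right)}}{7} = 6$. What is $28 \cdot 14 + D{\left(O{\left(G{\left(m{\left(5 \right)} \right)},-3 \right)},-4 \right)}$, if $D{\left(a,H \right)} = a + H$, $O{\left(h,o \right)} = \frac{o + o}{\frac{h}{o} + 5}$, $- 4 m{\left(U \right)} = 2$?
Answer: $\frac{7366}{19} \approx 387.68$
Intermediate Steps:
$m{\left(U \right)} = - \frac{1}{2}$ ($m{\left(U \right)} = \left(- \frac{1}{4}\right) 2 = - \frac{1}{2}$)
$G{\left(R \right)} = -42$ ($G{\left(R \right)} = \left(-7\right) 6 = -42$)
$O{\left(h,o \right)} = \frac{2 o}{5 + \frac{h}{o}}$
$D{\left(a,H \right)} = H + a$
$28 \cdot 14 + D{\left(O{\left(G{\left(m{\left(5 \right)} \right)},-3 \right)},-4 \right)} = 28 \cdot 14 - \left(4 - \frac{2 \left(-3\right)^{2}}{-42 + 5 \left(-3\right)}\right) = 392 - \left(4 - \frac{18}{-42 - 15}\right) = 392 - \left(4 - \frac{18}{-57}\right) = 392 - \left(4 - - \frac{6}{19}\right) = 392 - \frac{82}{19} = \frac{7366}{19}$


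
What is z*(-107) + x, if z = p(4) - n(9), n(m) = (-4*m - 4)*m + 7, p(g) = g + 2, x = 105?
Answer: -38308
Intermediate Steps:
p(g) = 2 + g
n(m) = 7 + m*(-4 - 4*m) (n(m) = (-4 - 4*m)*m + 7 = m*(-4 - 4*m) + 7 = 7 + m*(-4 - 4*m))
z = 359 (z = (2 + 4) - (7 - 4*9 - 4*9²) = 6 - (7 - 36 - 4*81) = 6 - (7 - 36 - 324) = 6 - 1*(-353) = 6 + 353 = 359)
z*(-107) + x = 359*(-107) + 105 = -38413 + 105 = -38308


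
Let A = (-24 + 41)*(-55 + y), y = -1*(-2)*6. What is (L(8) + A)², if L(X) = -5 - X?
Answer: 553536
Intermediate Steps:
y = 12 (y = 2*6 = 12)
A = -731 (A = (-24 + 41)*(-55 + 12) = 17*(-43) = -731)
(L(8) + A)² = ((-5 - 1*8) - 731)² = ((-5 - 8) - 731)² = (-13 - 731)² = (-744)² = 553536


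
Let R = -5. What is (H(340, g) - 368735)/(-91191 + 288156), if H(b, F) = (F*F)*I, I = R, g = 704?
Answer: -569363/39393 ≈ -14.453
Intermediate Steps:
I = -5
H(b, F) = -5*F² (H(b, F) = (F*F)*(-5) = F²*(-5) = -5*F²)
(H(340, g) - 368735)/(-91191 + 288156) = (-5*704² - 368735)/(-91191 + 288156) = (-5*495616 - 368735)/196965 = (-2478080 - 368735)*(1/196965) = -2846815*1/196965 = -569363/39393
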